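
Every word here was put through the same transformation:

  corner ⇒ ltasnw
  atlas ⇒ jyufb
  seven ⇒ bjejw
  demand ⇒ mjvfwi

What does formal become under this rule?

Shifts by position in corner: pos 0: c→l (+9), pos 1: o→t (+5), pos 2: r→a (+9), pos 3: n→s (+5) — repeating every 2. A repeating key of period 2 is used — shifts +9, +5 over and over.
On formal: f+9=o, o+5=t, r+9=a, m+5=r, a+9=j, l+5=q.

otarjq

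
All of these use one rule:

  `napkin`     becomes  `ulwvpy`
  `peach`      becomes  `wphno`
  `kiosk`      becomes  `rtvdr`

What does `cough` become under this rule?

jzbro

Shifts by position in napkin: pos 0: n→u (+7), pos 1: a→l (+11), pos 2: p→w (+7), pos 3: k→v (+11) — repeating every 2. The shifts repeat in a cycle of length 2: positions 0,1,… shift by +7, +11, then the pattern repeats.
Applying it to cough: c+7=j, o+11=z, u+7=b, g+11=r, h+7=o.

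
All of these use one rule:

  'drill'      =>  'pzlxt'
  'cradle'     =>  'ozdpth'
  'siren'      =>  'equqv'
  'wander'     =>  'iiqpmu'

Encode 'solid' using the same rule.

ewoul

Shifts by position in drill: pos 0: d→p (+12), pos 1: r→z (+8), pos 2: i→l (+3), pos 3: l→x (+12), pos 4: l→t (+8) — repeating every 3. The shifts repeat in a cycle of length 3: positions 0,1,… shift by +12, +8, +3, then the pattern repeats.
On solid: s+12=e, o+8=w, l+3=o, i+12=u, d+8=l.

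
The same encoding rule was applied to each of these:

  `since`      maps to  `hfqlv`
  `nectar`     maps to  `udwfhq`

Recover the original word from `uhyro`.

lover

The word is reversed, then every letter is shifted forward by 3.
Decoding uhyro: shift back: u−3=r, h−3=e, y−3=v, r−3=o, o−3=l → revol; then reverse → lover.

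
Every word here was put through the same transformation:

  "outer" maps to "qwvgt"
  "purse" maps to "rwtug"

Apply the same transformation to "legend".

Each letter is shifted forward by 2 in the alphabet (a Caesar shift of +2).
Applying it to legend: l+2=n, e+2=g, g+2=i, e+2=g, n+2=p, d+2=f.

ngigpf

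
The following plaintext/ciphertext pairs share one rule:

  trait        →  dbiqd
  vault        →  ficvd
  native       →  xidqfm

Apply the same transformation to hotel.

rwdmv

Vowels shift forward by 8 and consonants shift forward by 10.
On hotel: h(cons)+10=r, o(vowel)+8=w, t(cons)+10=d, e(vowel)+8=m, l(cons)+10=v.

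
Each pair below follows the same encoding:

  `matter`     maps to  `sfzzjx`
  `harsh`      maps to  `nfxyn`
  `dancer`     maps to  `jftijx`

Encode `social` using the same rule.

ytinfr

Vowels shift forward by 5 and consonants shift forward by 6.
Applying it to social: s(cons)+6=y, o(vowel)+5=t, c(cons)+6=i, i(vowel)+5=n, a(vowel)+5=f, l(cons)+6=r.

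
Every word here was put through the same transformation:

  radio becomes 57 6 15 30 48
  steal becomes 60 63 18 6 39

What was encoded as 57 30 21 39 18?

r(#18)→57 and a(#1)→6: differences scale by 3, so n = 3·pos + 3. Each letter becomes 3×(its alphabet position, a=1..z=26) + 3.
Undoing it on 57 30 21 39 18: 57→(57−3)÷3=18=r, 30→(30−3)÷3=9=i, 21→(21−3)÷3=6=f, 39→(39−3)÷3=12=l, 18→(18−3)÷3=5=e.

rifle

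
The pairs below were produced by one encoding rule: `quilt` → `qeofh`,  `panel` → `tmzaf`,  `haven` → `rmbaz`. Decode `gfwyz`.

clown

This is an affine cipher: with a=0,…,z=25, each position x becomes (23x+12) mod 26.
Decoding gfwyz: g(6)→17·(6−12)≡2=c; f(5)→17·(5−12)≡11=l; w(22)→17·(22−12)≡14=o; y(24)→17·(24−12)≡22=w; z(25)→17·(25−12)≡13=n (all mod 26).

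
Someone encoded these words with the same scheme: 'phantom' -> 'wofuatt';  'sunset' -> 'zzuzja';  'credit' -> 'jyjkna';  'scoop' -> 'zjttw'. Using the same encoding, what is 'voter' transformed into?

ctajy

The shift depends on letter class: consonant p→w is +7, but vowel a→f is +5. Vowels shift forward by 5 and consonants shift forward by 7.
On voter: v(cons)+7=c, o(vowel)+5=t, t(cons)+7=a, e(vowel)+5=j, r(cons)+7=y.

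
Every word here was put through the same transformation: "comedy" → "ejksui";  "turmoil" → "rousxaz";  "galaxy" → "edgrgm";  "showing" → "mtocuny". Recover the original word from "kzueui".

The output letters match the input read backwards, each shifted +6: comedy reversed is ydemoc. Two steps: reverse the string, then apply a Caesar shift of +6.
Decoding kzueui: shift back: k−6=e, z−6=t, u−6=o, e−6=y, u−6=o, i−6=c → etoyoc; then reverse → coyote.

coyote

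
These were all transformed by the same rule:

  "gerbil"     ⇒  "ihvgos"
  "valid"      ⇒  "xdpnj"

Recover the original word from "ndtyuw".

laptop

Letter i (0-indexed) is shifted by i+2, so successive shifts are 2, 3, 4, ….
Decoding ndtyuw: n−2=l, d−3=a, t−4=p, y−5=t, u−6=o, w−7=p.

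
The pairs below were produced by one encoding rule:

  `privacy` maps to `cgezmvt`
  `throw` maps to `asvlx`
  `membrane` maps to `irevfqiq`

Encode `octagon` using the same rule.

The output letters match the input read backwards, each shifted +4: privacy reversed is ycavirp. Read the word backwards and shift each letter +4.
Applying it to octagon: reverse → nogatco; then shift: n+4=r, o+4=s, g+4=k, a+4=e, t+4=x, c+4=g, o+4=s.

rskexgs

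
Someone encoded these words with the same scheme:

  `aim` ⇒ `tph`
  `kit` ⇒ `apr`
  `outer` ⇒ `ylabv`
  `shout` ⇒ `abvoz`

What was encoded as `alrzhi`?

basket

The output letters match the input read backwards, each shifted +7: aim reversed is mia. Two steps: reverse the string, then apply a Caesar shift of +7.
Undoing it on alrzhi: shift back: a−7=t, l−7=e, r−7=k, z−7=s, h−7=a, i−7=b → teksab; then reverse → basket.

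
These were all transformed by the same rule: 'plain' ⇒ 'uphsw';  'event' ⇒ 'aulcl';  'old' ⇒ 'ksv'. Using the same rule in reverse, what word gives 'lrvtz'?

The output letters match the input read backwards, each shifted +7: plain reversed is nialp. The word is reversed, then every letter is shifted forward by 7.
Reversing it on lrvtz: shift back: l−7=e, r−7=k, v−7=o, t−7=m, z−7=s → ekoms; then reverse → smoke.

smoke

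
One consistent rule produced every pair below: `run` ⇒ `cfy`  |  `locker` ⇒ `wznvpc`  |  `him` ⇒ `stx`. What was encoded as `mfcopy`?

burden

Compare letters: r→c is +11, u→f is +11, n→y is +11 — a constant shift. Each letter is shifted forward by 11 in the alphabet (a Caesar shift of +11).
Undoing it on mfcopy: m−11=b, f−11=u, c−11=r, o−11=d, p−11=e, y−11=n.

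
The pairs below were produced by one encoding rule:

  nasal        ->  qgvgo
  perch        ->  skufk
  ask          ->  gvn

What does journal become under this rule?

muauqgo

The shift depends on letter class: consonant n→q is +3, but vowel a→g is +6. Two shifts are in play — +6 for a/e/i/o/u, +3 for every other letter.
On journal: j(cons)+3=m, o(vowel)+6=u, u(vowel)+6=a, r(cons)+3=u, n(cons)+3=q, a(vowel)+6=g, l(cons)+3=o.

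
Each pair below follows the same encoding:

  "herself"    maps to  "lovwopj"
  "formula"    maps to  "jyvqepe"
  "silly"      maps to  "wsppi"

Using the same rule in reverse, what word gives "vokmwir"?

Shifts by position in herself: pos 0: h→l (+4), pos 1: e→o (+10), pos 2: r→v (+4), pos 3: s→w (+4), pos 4: e→o (+10), pos 5: l→p (+4) — repeating every 3. A repeating key of period 3 is used — shifts +4, +10, +4 over and over.
Decoding vokmwir: v−4=r, o−10=e, k−4=g, m−4=i, w−10=m, i−4=e, r−4=n.

regimen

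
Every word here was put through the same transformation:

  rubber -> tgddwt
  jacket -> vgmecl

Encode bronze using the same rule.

gbpqtd

The output letters match the input read backwards, each shifted +2: rubber reversed is rebbur. Read the word backwards and shift each letter +2.
Applying it to bronze: reverse → eznorb; then shift: e+2=g, z+2=b, n+2=p, o+2=q, r+2=t, b+2=d.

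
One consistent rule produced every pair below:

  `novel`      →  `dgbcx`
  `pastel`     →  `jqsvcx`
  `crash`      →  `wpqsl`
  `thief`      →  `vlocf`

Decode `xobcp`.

liver

n(13)→d(3) and o(14)→g(6) fit y≡3x+16 (mod 26); the inverse of 3 mod 26 is 9. This is an affine cipher: with a=0,…,z=25, each position x becomes (3x+16) mod 26.
Undoing it on xobcp: x(23)→9·(23−16)≡11=l; o(14)→9·(14−16)≡8=i; b(1)→9·(1−16)≡21=v; c(2)→9·(2−16)≡4=e; p(15)→9·(15−16)≡17=r (all mod 26).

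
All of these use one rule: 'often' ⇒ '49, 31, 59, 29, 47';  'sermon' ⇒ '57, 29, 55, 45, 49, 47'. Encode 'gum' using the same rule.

o(#15)→49 and f(#6)→31: differences scale by 2, so n = 2·pos + 19. With a=1..z=26, the number is 2·pos + 19.
For gum: g=7→33, u=21→61, m=13→45.

33, 61, 45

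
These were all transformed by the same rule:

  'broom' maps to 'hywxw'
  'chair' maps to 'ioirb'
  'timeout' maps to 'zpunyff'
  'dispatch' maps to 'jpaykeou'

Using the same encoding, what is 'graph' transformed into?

In broom: b→h is +6, r→y is +7, o→w is +8, o→x is +9 — the shift increases by 1 each position. The shift increases by 1 at each position, starting from +6: 6, 7, 8, ….
For graph: g+6=m, r+7=y, a+8=i, p+9=y, h+10=r.

myiyr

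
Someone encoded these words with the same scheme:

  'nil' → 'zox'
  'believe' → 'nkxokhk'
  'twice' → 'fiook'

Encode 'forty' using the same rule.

Two shifts are in play — +6 for a/e/i/o/u, +12 for every other letter.
On forty: f(cons)+12=r, o(vowel)+6=u, r(cons)+12=d, t(cons)+12=f, y(cons)+12=k.

rudfk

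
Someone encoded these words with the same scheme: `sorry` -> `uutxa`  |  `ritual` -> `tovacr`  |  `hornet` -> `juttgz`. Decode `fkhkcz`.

defeat

Shifts by position in sorry: pos 0: s→u (+2), pos 1: o→u (+6), pos 2: r→t (+2), pos 3: r→x (+6) — repeating every 2. It's a Vigenère-style cipher with numeric key [2,6]: position i shifts by key[i mod 2].
Reversing it on fkhkcz: f−2=d, k−6=e, h−2=f, k−6=e, c−2=a, z−6=t.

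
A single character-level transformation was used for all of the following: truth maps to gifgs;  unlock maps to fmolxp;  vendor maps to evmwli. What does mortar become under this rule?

nligzi

Each pair mirrors across the alphabet (t↔g, r↔i, u↔f): positions sum to 25. This is the alphabet-reversal cipher (Atbash): a becomes z, b becomes y, etc.
For mortar: m↔n, o↔l, r↔i, t↔g, a↔z, r↔i.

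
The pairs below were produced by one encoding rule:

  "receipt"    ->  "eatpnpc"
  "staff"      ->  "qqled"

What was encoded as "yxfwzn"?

column

The word is reversed, then every letter is shifted forward by 11.
Undoing it on yxfwzn: shift back: y−11=n, x−11=m, f−11=u, w−11=l, z−11=o, n−11=c → nmuloc; then reverse → column.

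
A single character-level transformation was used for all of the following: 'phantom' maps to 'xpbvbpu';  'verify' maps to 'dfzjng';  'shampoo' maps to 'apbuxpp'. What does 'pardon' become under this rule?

The shift depends on letter class: consonant p→x is +8, but vowel a→b is +1. Vowels shift forward by 1 and consonants shift forward by 8.
For pardon: p(cons)+8=x, a(vowel)+1=b, r(cons)+8=z, d(cons)+8=l, o(vowel)+1=p, n(cons)+8=v.

xbzlpv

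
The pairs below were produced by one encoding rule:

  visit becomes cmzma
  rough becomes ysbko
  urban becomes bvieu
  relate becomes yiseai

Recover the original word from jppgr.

It's a Vigenère-style cipher with numeric key [7,4]: position i shifts by key[i mod 2].
Undoing it on jppgr: j−7=c, p−4=l, p−7=i, g−4=c, r−7=k.

click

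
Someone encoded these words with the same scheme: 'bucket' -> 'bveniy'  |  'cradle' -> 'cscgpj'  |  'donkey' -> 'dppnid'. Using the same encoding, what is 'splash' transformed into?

sqndwm

In bucket: b→b is +0, u→v is +1, c→e is +2, k→n is +3 — the shift increases by 1 each position. Each letter shifts forward by its position index (0, 1, 2, …) — the shift grows by one for each successive letter.
On splash: s+0=s, p+1=q, l+2=n, a+3=d, s+4=w, h+5=m.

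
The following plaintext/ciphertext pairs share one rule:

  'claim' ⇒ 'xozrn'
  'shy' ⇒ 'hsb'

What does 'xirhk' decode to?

Each pair mirrors across the alphabet (c↔x, l↔o, a↔z): positions sum to 25. Each letter is replaced by its mirror in the alphabet: a↔z, b↔y, c↔x, and so on (the Atbash cipher).
Reversing it on xirhk: x↔c, i↔r, r↔i, h↔s, k↔p.

crisp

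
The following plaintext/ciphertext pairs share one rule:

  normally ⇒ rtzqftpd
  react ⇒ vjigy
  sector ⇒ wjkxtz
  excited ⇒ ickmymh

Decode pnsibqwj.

It's a Vigenère-style cipher with numeric key [4,5,8]: position i shifts by key[i mod 3].
Decoding pnsibqwj: p−4=l, n−5=i, s−8=k, i−4=e, b−5=w, q−8=i, w−4=s, j−5=e.

likewise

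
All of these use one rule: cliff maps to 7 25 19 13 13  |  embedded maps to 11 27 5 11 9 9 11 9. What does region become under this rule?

37 11 15 19 31 29

c(#3)→7 and l(#12)→25: differences scale by 2, so n = 2·pos + 1. Each letter becomes 2×(its alphabet position, a=1..z=26) + 1.
On region: r=18→37, e=5→11, g=7→15, i=9→19, o=15→31, n=14→29.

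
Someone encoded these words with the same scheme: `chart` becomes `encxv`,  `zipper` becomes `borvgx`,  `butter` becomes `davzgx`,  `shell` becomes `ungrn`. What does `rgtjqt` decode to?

Shifts by position in chart: pos 0: c→e (+2), pos 1: h→n (+6), pos 2: a→c (+2), pos 3: r→x (+6) — repeating every 2. A repeating key of period 2 is used — shifts +2, +6 over and over.
Decoding rgtjqt: r−2=p, g−6=a, t−2=r, j−6=d, q−2=o, t−6=n.

pardon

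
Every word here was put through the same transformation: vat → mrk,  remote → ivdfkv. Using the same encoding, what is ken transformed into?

bve

Compare letters: v→m is +17, a→r is +17, t→k is +17 — a constant shift. This is a Caesar cipher with shift 17.
For ken: k+17=b, e+17=v, n+17=e.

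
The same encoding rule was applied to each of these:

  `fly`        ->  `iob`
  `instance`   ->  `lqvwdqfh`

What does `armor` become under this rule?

dupru

Every letter moves 3 places later in the alphabet, wrapping around z→a.
On armor: a+3=d, r+3=u, m+3=p, o+3=r, r+3=u.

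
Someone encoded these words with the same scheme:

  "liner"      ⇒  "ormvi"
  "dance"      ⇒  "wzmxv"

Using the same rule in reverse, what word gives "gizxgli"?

tractor

Each pair mirrors across the alphabet (l↔o, i↔r, n↔m): positions sum to 25. This is the alphabet-reversal cipher (Atbash): a becomes z, b becomes y, etc.
Decoding gizxgli: g↔t, i↔r, z↔a, x↔c, g↔t, l↔o, i↔r.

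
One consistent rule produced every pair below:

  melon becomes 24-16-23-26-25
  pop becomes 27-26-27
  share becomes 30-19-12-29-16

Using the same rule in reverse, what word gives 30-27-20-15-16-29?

spider

m is letter #13 and maps to 24: an offset of 11. The number is (letter's place in the alphabet, a=1) + 11.
Undoing it on 30-27-20-15-16-29: 30→(30−11)÷1=19=s, 27→(27−11)÷1=16=p, 20→(20−11)÷1=9=i, 15→(15−11)÷1=4=d, 16→(16−11)÷1=5=e, 29→(29−11)÷1=18=r.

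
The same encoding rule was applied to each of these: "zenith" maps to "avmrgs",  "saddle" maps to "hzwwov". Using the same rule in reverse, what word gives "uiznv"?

Each pair mirrors across the alphabet (z↔a, e↔v, n↔m): positions sum to 25. Letters are reflected about the middle of the alphabet (position → 25−position): Atbash.
Decoding uiznv: u↔f, i↔r, z↔a, n↔m, v↔e.

frame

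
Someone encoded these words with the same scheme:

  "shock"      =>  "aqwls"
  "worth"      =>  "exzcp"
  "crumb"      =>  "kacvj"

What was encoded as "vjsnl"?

naked

Shifts by position in shock: pos 0: s→a (+8), pos 1: h→q (+9), pos 2: o→w (+8), pos 3: c→l (+9) — repeating every 2. A repeating key of period 2 is used — shifts +8, +9 over and over.
Reversing it on vjsnl: v−8=n, j−9=a, s−8=k, n−9=e, l−8=d.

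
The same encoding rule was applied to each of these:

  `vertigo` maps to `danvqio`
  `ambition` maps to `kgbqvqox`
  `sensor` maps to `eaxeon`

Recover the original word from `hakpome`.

v(21)→d(3) and e(4)→a(0) fit y≡17x+10 (mod 26); the inverse of 17 mod 26 is 23. Treating letters as 0–25, the rule is x ↦ 17x + 10 (mod 26).
Reversing it on hakpome: h(7)→23·(7−10)≡9=j; a(0)→23·(0−10)≡4=e; k(10)→23·(10−10)≡0=a; p(15)→23·(15−10)≡11=l; o(14)→23·(14−10)≡14=o; m(12)→23·(12−10)≡20=u; e(4)→23·(4−10)≡18=s (all mod 26).

jealous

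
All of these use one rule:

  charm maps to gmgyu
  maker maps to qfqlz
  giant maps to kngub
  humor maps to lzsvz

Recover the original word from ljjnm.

Letter i (0-indexed) is shifted by i+4, so successive shifts are 4, 5, 6, ….
Decoding ljjnm: l−4=h, j−5=e, j−6=d, n−7=g, m−8=e.

hedge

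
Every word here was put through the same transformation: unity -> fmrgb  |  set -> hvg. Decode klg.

Each pair mirrors across the alphabet (u↔f, n↔m, i↔r): positions sum to 25. This is the alphabet-reversal cipher (Atbash): a becomes z, b becomes y, etc.
Decoding klg: k↔p, l↔o, g↔t.

pot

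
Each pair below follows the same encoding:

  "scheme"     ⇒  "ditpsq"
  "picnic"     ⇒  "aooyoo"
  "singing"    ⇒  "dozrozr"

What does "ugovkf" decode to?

Shifts by position in scheme: pos 0: s→d (+11), pos 1: c→i (+6), pos 2: h→t (+12), pos 3: e→p (+11), pos 4: m→s (+6), pos 5: e→q (+12) — repeating every 3. It's a Vigenère-style cipher with numeric key [11,6,12]: position i shifts by key[i mod 3].
Decoding ugovkf: u−11=j, g−6=a, o−12=c, v−11=k, k−6=e, f−12=t.

jacket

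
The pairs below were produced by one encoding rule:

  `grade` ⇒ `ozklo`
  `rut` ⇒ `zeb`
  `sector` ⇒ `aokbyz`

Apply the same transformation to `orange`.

The shift depends on letter class: consonant g→o is +8, but vowel a→k is +10. The rule splits by letter class: vowels +10, consonants +8.
On orange: o(vowel)+10=y, r(cons)+8=z, a(vowel)+10=k, n(cons)+8=v, g(cons)+8=o, e(vowel)+10=o.

yzkvoo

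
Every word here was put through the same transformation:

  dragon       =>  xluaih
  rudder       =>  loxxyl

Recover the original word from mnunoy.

statue

Compare letters: d→x is +20, r→l is +20, a→u is +20 — a constant shift. Each letter is shifted forward by 20 in the alphabet (a Caesar shift of +20).
Reversing it on mnunoy: m−20=s, n−20=t, u−20=a, n−20=t, o−20=u, y−20=e.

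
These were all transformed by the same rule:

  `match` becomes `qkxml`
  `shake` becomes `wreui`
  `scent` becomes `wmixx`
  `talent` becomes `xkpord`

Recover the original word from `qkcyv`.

Shifts by position in match: pos 0: m→q (+4), pos 1: a→k (+10), pos 2: t→x (+4), pos 3: c→m (+10) — repeating every 2. The shifts repeat in a cycle of length 2: positions 0,1,… shift by +4, +10, then the pattern repeats.
Undoing it on qkcyv: q−4=m, k−10=a, c−4=y, y−10=o, v−4=r.

mayor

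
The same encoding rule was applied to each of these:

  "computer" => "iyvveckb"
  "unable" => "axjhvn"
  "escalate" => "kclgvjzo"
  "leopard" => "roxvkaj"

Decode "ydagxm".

It's a Vigenère-style cipher with numeric key [6,10,9]: position i shifts by key[i mod 3].
Decoding ydagxm: y−6=s, d−10=t, a−9=r, g−6=a, x−10=n, m−9=d.

strand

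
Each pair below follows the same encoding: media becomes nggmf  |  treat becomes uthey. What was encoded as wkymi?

vivid

In media: m→n is +1, e→g is +2, d→g is +3, i→m is +4 — the shift increases by 1 each position. Each letter shifts forward by (position + 1), i.e. 1, 2, 3, … — the shift grows by one for each successive letter.
Reversing it on wkymi: w−1=v, k−2=i, y−3=v, m−4=i, i−5=d.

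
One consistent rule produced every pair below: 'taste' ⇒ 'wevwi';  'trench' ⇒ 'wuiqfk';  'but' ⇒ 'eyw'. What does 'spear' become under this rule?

The shift depends on letter class: consonant t→w is +3, but vowel a→e is +4. The rule splits by letter class: vowels +4, consonants +3.
Applying it to spear: s(cons)+3=v, p(cons)+3=s, e(vowel)+4=i, a(vowel)+4=e, r(cons)+3=u.

vsieu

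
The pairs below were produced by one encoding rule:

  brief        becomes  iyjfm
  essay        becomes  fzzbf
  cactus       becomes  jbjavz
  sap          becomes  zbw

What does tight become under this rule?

ajnoa

The shift depends on letter class: consonant b→i is +7, but vowel i→j is +1. Vowels shift forward by 1 and consonants shift forward by 7.
On tight: t(cons)+7=a, i(vowel)+1=j, g(cons)+7=n, h(cons)+7=o, t(cons)+7=a.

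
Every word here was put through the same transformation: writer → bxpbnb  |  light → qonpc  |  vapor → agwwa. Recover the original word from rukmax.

In writer: w→b is +5, r→x is +6, i→p is +7, t→b is +8 — the shift increases by 1 each position. The shift increases by 1 at each position, starting from +5: 5, 6, 7, ….
Reversing it on rukmax: r−5=m, u−6=o, k−7=d, m−8=e, a−9=r, x−10=n.

modern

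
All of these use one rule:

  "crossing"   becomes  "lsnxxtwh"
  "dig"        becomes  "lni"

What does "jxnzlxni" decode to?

disguise

The output letters match the input read backwards, each shifted +5: crossing reversed is gnissorc. Two steps: reverse the string, then apply a Caesar shift of +5.
Decoding jxnzlxni: shift back: j−5=e, x−5=s, n−5=i, z−5=u, l−5=g, x−5=s, n−5=i, i−5=d → esiugsid; then reverse → disguise.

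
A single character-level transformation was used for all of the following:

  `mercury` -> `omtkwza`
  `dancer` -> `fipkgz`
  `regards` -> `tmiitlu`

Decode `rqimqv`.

Shifts by position in mercury: pos 0: m→o (+2), pos 1: e→m (+8), pos 2: r→t (+2), pos 3: c→k (+8) — repeating every 2. The shifts repeat in a cycle of length 2: positions 0,1,… shift by +2, +8, then the pattern repeats.
Undoing it on rqimqv: r−2=p, q−8=i, i−2=g, m−8=e, q−2=o, v−8=n.

pigeon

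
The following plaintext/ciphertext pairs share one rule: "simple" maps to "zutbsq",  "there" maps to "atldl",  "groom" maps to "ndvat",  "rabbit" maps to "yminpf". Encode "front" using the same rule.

mdvza

The shifts repeat in a cycle of length 2: positions 0,1,… shift by +7, +12, then the pattern repeats.
For front: f+7=m, r+12=d, o+7=v, n+12=z, t+7=a.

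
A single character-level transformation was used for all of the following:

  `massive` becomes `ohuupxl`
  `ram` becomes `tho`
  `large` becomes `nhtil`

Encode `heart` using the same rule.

jlhtv

Two shifts are in play — +7 for a/e/i/o/u, +2 for every other letter.
For heart: h(cons)+2=j, e(vowel)+7=l, a(vowel)+7=h, r(cons)+2=t, t(cons)+2=v.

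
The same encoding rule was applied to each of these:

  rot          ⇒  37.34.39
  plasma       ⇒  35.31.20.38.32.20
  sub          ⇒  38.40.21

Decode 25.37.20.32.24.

frame

r is letter #18 and maps to 37: an offset of 19. The number is (letter's place in the alphabet, a=1) + 19.
Undoing it on 25.37.20.32.24: 25→(25−19)÷1=6=f, 37→(37−19)÷1=18=r, 20→(20−19)÷1=1=a, 32→(32−19)÷1=13=m, 24→(24−19)÷1=5=e.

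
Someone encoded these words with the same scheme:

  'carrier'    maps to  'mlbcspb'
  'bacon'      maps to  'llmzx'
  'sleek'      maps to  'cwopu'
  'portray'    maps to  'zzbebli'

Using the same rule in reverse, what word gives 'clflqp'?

savage

Shifts by position in carrier: pos 0: c→m (+10), pos 1: a→l (+11), pos 2: r→b (+10), pos 3: r→c (+11) — repeating every 2. It's a Vigenère-style cipher with numeric key [10,11]: position i shifts by key[i mod 2].
Decoding clflqp: c−10=s, l−11=a, f−10=v, l−11=a, q−10=g, p−11=e.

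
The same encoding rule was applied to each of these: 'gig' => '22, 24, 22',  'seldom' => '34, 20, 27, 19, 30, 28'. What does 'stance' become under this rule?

34, 35, 16, 29, 18, 20

g is letter #7 and maps to 22: an offset of 15. The number is (letter's place in the alphabet, a=1) + 15.
On stance: s=19→34, t=20→35, a=1→16, n=14→29, c=3→18, e=5→20.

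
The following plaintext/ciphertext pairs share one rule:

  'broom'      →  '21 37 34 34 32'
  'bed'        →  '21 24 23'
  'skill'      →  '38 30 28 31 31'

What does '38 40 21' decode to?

sub

Letters become their 1-based position plus 19 (so a→20, b→21, …).
Decoding 38 40 21: 38→(38−19)÷1=19=s, 40→(40−19)÷1=21=u, 21→(21−19)÷1=2=b.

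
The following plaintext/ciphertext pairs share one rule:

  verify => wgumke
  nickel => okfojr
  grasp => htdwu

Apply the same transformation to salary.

tcoewe

In verify: v→w is +1, e→g is +2, r→u is +3, i→m is +4 — the shift increases by 1 each position. Letter i (0-indexed) is shifted by i+1, so successive shifts are 1, 2, 3, ….
For salary: s+1=t, a+2=c, l+3=o, a+4=e, r+5=w, y+6=e.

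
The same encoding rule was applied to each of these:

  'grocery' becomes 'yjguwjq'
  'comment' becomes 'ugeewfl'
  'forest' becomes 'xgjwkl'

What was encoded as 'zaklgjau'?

historic

Compare letters: g→y is +18, r→j is +18, o→g is +18 — a constant shift. Every letter moves 18 places later in the alphabet, wrapping around z→a.
Undoing it on zaklgjau: z−18=h, a−18=i, k−18=s, l−18=t, g−18=o, j−18=r, a−18=i, u−18=c.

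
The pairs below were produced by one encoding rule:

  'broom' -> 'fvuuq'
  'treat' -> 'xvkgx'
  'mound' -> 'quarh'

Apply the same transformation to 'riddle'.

vohhpk

The shift depends on letter class: consonant b→f is +4, but vowel o→u is +6. Vowels shift forward by 6 and consonants shift forward by 4.
For riddle: r(cons)+4=v, i(vowel)+6=o, d(cons)+4=h, d(cons)+4=h, l(cons)+4=p, e(vowel)+6=k.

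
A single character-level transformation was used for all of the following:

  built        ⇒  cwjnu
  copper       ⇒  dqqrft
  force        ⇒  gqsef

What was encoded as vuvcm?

usual

Shifts by position in built: pos 0: b→c (+1), pos 1: u→w (+2), pos 2: i→j (+1), pos 3: l→n (+2) — repeating every 2. A repeating key of period 2 is used — shifts +1, +2 over and over.
Reversing it on vuvcm: v−1=u, u−2=s, v−1=u, c−2=a, m−1=l.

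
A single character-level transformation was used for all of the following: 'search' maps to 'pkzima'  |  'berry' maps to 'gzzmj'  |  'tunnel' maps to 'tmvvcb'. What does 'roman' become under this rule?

viuwz

Read the word backwards and shift each letter +8.
Applying it to roman: reverse → namor; then shift: n+8=v, a+8=i, m+8=u, o+8=w, r+8=z.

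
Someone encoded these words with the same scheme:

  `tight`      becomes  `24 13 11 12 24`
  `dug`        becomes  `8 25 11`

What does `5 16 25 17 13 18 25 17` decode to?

aluminum

t is letter #20 and maps to 24: an offset of 4. The number is (letter's place in the alphabet, a=1) + 4.
Reversing it on 5 16 25 17 13 18 25 17: 5→(5−4)÷1=1=a, 16→(16−4)÷1=12=l, 25→(25−4)÷1=21=u, 17→(17−4)÷1=13=m, 13→(13−4)÷1=9=i, 18→(18−4)÷1=14=n, 25→(25−4)÷1=21=u, 17→(17−4)÷1=13=m.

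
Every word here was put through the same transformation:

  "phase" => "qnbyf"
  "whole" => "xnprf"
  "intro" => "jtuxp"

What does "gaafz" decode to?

Shifts by position in phase: pos 0: p→q (+1), pos 1: h→n (+6), pos 2: a→b (+1), pos 3: s→y (+6) — repeating every 2. A repeating key of period 2 is used — shifts +1, +6 over and over.
Reversing it on gaafz: g−1=f, a−6=u, a−1=z, f−6=z, z−1=y.

fuzzy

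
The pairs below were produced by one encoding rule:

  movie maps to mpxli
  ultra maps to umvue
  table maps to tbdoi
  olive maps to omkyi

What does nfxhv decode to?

never

In movie: m→m is +0, o→p is +1, v→x is +2, i→l is +3 — the shift increases by 1 each position. Letter i (0-indexed) is shifted by i+0, so successive shifts are 0, 1, 2, ….
Reversing it on nfxhv: n−0=n, f−1=e, x−2=v, h−3=e, v−4=r.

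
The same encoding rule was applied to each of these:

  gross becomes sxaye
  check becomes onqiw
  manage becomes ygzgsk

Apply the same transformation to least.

Shifts by position in gross: pos 0: g→s (+12), pos 1: r→x (+6), pos 2: o→a (+12), pos 3: s→y (+6) — repeating every 2. A repeating key of period 2 is used — shifts +12, +6 over and over.
For least: l+12=x, e+6=k, a+12=m, s+6=y, t+12=f.

xkmyf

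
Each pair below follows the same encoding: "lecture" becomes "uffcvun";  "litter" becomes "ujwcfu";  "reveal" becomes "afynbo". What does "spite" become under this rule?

Shifts by position in lecture: pos 0: l→u (+9), pos 1: e→f (+1), pos 2: c→f (+3), pos 3: t→c (+9), pos 4: u→v (+1), pos 5: r→u (+3) — repeating every 3. A repeating key of period 3 is used — shifts +9, +1, +3 over and over.
Applying it to spite: s+9=b, p+1=q, i+3=l, t+9=c, e+1=f.

bqlcf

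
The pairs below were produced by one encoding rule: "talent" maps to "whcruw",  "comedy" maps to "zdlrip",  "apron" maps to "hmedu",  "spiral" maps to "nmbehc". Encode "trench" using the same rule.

weruzs

t(19)→w(22) and a(0)→h(7) fit y≡9x+7 (mod 26); the inverse of 9 mod 26 is 3. This is an affine cipher: with a=0,…,z=25, each position x becomes (9x+7) mod 26.
Applying it to trench: t(19)→9·19+7≡22=w; r(17)→9·17+7≡4=e; e(4)→9·4+7≡17=r; n(13)→9·13+7≡20=u; c(2)→9·2+7≡25=z; h(7)→9·7+7≡18=s (all mod 26).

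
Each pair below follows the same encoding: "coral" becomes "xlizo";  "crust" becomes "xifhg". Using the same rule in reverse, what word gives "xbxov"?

cycle

Each pair mirrors across the alphabet (c↔x, o↔l, r↔i): positions sum to 25. Letters are reflected about the middle of the alphabet (position → 25−position): Atbash.
Decoding xbxov: x↔c, b↔y, x↔c, o↔l, v↔e.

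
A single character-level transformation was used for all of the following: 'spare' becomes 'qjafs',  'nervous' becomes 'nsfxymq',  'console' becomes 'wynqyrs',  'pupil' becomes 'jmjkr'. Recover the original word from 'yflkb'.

orbit

s(18)→q(16) and p(15)→j(9) fit y≡11x+0 (mod 26); the inverse of 11 mod 26 is 19. Treating letters as 0–25, the rule is x ↦ 11x + 0 (mod 26).
Reversing it on yflkb: y(24)→19·(24−0)≡14=o; f(5)→19·(5−0)≡17=r; l(11)→19·(11−0)≡1=b; k(10)→19·(10−0)≡8=i; b(1)→19·(1−0)≡19=t (all mod 26).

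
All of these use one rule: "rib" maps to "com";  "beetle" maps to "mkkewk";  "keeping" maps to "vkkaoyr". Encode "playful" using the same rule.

awgjqaw

The rule splits by letter class: vowels +6, consonants +11.
Applying it to playful: p(cons)+11=a, l(cons)+11=w, a(vowel)+6=g, y(cons)+11=j, f(cons)+11=q, u(vowel)+6=a, l(cons)+11=w.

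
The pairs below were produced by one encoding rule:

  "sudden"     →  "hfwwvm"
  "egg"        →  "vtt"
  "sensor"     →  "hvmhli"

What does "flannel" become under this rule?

Each pair mirrors across the alphabet (s↔h, u↔f, d↔w): positions sum to 25. Letters are reflected about the middle of the alphabet (position → 25−position): Atbash.
For flannel: f↔u, l↔o, a↔z, n↔m, n↔m, e↔v, l↔o.

uozmmvo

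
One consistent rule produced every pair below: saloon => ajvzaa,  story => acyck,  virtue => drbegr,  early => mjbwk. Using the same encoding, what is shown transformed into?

Letter i (0-indexed) is shifted by i+8, so successive shifts are 8, 9, 10, ….
For shown: s+8=a, h+9=q, o+10=y, w+11=h, n+12=z.

aqyhz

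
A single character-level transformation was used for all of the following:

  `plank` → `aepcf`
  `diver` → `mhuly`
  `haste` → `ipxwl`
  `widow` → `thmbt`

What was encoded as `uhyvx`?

virus

p(15)→a(0) and l(11)→e(4) fit y≡25x+15 (mod 26); the inverse of 25 mod 26 is 25. Treating letters as 0–25, the rule is x ↦ 25x + 15 (mod 26).
Decoding uhyvx: u(20)→25·(20−15)≡21=v; h(7)→25·(7−15)≡8=i; y(24)→25·(24−15)≡17=r; v(21)→25·(21−15)≡20=u; x(23)→25·(23−15)≡18=s (all mod 26).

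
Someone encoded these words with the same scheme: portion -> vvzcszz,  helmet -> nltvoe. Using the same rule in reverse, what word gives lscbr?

flush

Each letter shifts forward by (position + 6), i.e. 6, 7, 8, … — the shift grows by one for each successive letter.
Reversing it on lscbr: l−6=f, s−7=l, c−8=u, b−9=s, r−10=h.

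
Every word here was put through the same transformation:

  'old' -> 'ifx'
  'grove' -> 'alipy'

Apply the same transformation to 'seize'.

mycty

Every letter moves 20 places later in the alphabet, wrapping around z→a.
For seize: s+20=m, e+20=y, i+20=c, z+20=t, e+20=y.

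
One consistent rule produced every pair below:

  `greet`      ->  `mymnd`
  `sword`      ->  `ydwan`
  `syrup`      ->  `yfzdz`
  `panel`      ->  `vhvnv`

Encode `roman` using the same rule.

In greet: g→m is +6, r→y is +7, e→m is +8, e→n is +9 — the shift increases by 1 each position. Letter i (0-indexed) is shifted by i+6, so successive shifts are 6, 7, 8, ….
For roman: r+6=x, o+7=v, m+8=u, a+9=j, n+10=x.

xvujx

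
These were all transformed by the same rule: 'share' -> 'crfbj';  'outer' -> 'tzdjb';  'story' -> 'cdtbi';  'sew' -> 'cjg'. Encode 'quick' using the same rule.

aznmu

The shift depends on letter class: consonant s→c is +10, but vowel a→f is +5. Two shifts are in play — +5 for a/e/i/o/u, +10 for every other letter.
For quick: q(cons)+10=a, u(vowel)+5=z, i(vowel)+5=n, c(cons)+10=m, k(cons)+10=u.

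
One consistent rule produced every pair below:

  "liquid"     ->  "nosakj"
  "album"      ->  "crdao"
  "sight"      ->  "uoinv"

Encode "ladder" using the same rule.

Shifts by position in liquid: pos 0: l→n (+2), pos 1: i→o (+6), pos 2: q→s (+2), pos 3: u→a (+6) — repeating every 2. The shifts repeat in a cycle of length 2: positions 0,1,… shift by +2, +6, then the pattern repeats.
Applying it to ladder: l+2=n, a+6=g, d+2=f, d+6=j, e+2=g, r+6=x.

ngfjgx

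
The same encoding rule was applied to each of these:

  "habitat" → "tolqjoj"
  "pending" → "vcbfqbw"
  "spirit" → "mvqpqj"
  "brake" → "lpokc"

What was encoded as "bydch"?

h(7)→t(19) and a(0)→o(14) fit y≡23x+14 (mod 26); the inverse of 23 mod 26 is 17. Treating letters as 0–25, the rule is x ↦ 23x + 14 (mod 26).
Decoding bydch: b(1)→17·(1−14)≡13=n; y(24)→17·(24−14)≡14=o; d(3)→17·(3−14)≡21=v; c(2)→17·(2−14)≡4=e; h(7)→17·(7−14)≡11=l (all mod 26).

novel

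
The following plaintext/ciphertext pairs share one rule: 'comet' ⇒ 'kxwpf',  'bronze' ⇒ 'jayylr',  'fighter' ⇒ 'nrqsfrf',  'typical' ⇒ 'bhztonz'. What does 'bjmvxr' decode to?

tackle

In comet: c→k is +8, o→x is +9, m→w is +10, e→p is +11 — the shift increases by 1 each position. Each letter shifts forward by (position + 8), i.e. 8, 9, 10, … — the shift grows by one for each successive letter.
Reversing it on bjmvxr: b−8=t, j−9=a, m−10=c, v−11=k, x−12=l, r−13=e.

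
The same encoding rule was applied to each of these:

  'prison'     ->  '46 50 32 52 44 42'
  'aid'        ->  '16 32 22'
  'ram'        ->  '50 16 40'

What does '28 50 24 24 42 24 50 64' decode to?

With a=1..z=26, the number is 2·pos + 14.
Reversing it on 28 50 24 24 42 24 50 64: 28→(28−14)÷2=7=g, 50→(50−14)÷2=18=r, 24→(24−14)÷2=5=e, 24→(24−14)÷2=5=e, 42→(42−14)÷2=14=n, 24→(24−14)÷2=5=e, 50→(50−14)÷2=18=r, 64→(64−14)÷2=25=y.

greenery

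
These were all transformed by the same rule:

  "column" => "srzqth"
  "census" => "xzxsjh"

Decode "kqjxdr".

The output letters match the input read backwards, each shifted +5: column reversed is nmuloc. Read the word backwards and shift each letter +5.
Decoding kqjxdr: shift back: k−5=f, q−5=l, j−5=e, x−5=s, d−5=y, r−5=m → flesym; then reverse → myself.

myself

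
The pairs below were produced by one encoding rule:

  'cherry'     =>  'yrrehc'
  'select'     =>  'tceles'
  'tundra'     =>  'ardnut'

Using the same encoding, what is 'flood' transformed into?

The output letters match the input read backwards: cherry reversed is yrrehc. It's just the letters in reverse order.
For flood: reverse → doolf.

doolf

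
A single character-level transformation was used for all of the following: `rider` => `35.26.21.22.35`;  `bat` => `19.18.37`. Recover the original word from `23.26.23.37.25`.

fifth

The number is (letter's place in the alphabet, a=1) + 17.
Reversing it on 23.26.23.37.25: 23→(23−17)÷1=6=f, 26→(26−17)÷1=9=i, 23→(23−17)÷1=6=f, 37→(37−17)÷1=20=t, 25→(25−17)÷1=8=h.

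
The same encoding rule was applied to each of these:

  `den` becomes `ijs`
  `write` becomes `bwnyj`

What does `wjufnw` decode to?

Compare letters: d→i is +5, e→j is +5, n→s is +5 — a constant shift. It's a constant shift of +5 (ROT5).
Decoding wjufnw: w−5=r, j−5=e, u−5=p, f−5=a, n−5=i, w−5=r.

repair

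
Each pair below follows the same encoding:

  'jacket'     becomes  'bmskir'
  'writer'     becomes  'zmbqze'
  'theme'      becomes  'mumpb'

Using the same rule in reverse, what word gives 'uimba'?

The output letters match the input read backwards, each shifted +8: jacket reversed is tekcaj. Two steps: reverse the string, then apply a Caesar shift of +8.
Decoding uimba: shift back: u−8=m, i−8=a, m−8=e, b−8=t, a−8=s → maets; then reverse → steam.

steam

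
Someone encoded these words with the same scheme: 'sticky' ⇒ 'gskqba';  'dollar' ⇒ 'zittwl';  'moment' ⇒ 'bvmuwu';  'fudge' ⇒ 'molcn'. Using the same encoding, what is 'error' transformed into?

The word is reversed, then every letter is shifted forward by 8.
Applying it to error: reverse → rorre; then shift: r+8=z, o+8=w, r+8=z, r+8=z, e+8=m.

zwzzm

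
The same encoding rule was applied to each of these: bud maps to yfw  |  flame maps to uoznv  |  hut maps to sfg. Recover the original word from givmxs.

Each pair mirrors across the alphabet (b↔y, u↔f, d↔w): positions sum to 25. This is the alphabet-reversal cipher (Atbash): a becomes z, b becomes y, etc.
Decoding givmxs: g↔t, i↔r, v↔e, m↔n, x↔c, s↔h.

trench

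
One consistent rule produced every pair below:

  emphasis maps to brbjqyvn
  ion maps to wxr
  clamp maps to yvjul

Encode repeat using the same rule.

The output letters match the input read backwards, each shifted +9: emphasis reversed is sisahpme. Two steps: reverse the string, then apply a Caesar shift of +9.
On repeat: reverse → taeper; then shift: t+9=c, a+9=j, e+9=n, p+9=y, e+9=n, r+9=a.

cjnyna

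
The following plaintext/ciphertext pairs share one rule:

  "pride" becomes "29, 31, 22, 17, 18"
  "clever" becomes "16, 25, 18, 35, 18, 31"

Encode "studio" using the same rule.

32, 33, 34, 17, 22, 28

p is letter #16 and maps to 29: an offset of 13. Letters become their 1-based position plus 13 (so a→14, b→15, …).
Applying it to studio: s=19→32, t=20→33, u=21→34, d=4→17, i=9→22, o=15→28.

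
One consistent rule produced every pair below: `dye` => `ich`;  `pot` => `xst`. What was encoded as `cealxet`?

pathway

The output letters match the input read backwards, each shifted +4: dye reversed is eyd. Read the word backwards and shift each letter +4.
Decoding cealxet: shift back: c−4=y, e−4=a, a−4=w, l−4=h, x−4=t, e−4=a, t−4=p → yawhtap; then reverse → pathway.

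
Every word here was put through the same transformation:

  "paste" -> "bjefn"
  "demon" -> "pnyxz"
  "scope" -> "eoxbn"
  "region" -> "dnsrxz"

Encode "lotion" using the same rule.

The shift depends on letter class: consonant p→b is +12, but vowel a→j is +9. The rule splits by letter class: vowels +9, consonants +12.
On lotion: l(cons)+12=x, o(vowel)+9=x, t(cons)+12=f, i(vowel)+9=r, o(vowel)+9=x, n(cons)+12=z.

xxfrxz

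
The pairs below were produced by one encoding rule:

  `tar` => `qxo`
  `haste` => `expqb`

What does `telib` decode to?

Compare letters: t→q is +23, a→x is +23, r→o is +23 — a constant shift. Every letter moves 23 places later in the alphabet, wrapping around z→a.
Undoing it on telib: t−23=w, e−23=h, l−23=o, i−23=l, b−23=e.

whole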